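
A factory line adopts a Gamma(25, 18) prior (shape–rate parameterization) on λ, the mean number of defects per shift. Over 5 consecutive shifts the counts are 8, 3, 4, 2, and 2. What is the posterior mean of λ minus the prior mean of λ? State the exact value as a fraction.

Total count: 8 + 3 + 4 + 2 + 2 = 19.
Total exposure: 5 shifts.
Posterior: α' = 25 + 19 = 44, β' = 18 + 5 = 23.
Posterior mean = 44/23 = 44/23; prior mean = 25/18 = 25/18. Difference = 44/23 − 25/18 = 217/414.

217/414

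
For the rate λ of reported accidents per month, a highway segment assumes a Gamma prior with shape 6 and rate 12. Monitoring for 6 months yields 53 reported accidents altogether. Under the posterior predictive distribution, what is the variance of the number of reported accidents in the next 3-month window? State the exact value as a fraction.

Total count 53 over total exposure 6 months.
The Gamma prior is conjugate for the Poisson rate, so λ | data ~ Gamma(6+53, 12+6) = Gamma(59, 18).
The posterior predictive for a window of length T is Negative Binomial with variance T·α'·(β'+T)/β'² = 3·59·21/324 = 413/36.

413/36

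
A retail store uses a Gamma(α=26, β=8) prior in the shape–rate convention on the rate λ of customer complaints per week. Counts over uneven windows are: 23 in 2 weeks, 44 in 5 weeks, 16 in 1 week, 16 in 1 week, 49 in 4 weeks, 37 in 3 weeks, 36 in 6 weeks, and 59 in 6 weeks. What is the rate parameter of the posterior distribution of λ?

Total count: 23 + 44 + 16 + 16 + 49 + 37 + 36 + 59 = 280.
Total exposure: 2 + 5 + 1 + 1 + 4 + 3 + 6 + 6 = 28 weeks.
Posterior: α' = 26 + 280 = 306, β' = 8 + 28 = 36.

36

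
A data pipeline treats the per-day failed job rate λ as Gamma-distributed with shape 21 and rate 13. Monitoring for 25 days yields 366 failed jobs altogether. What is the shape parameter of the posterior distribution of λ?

387

Total count 366 over total exposure 25 days.
Posterior: α' = 21 + 366 = 387, β' = 13 + 25 = 38.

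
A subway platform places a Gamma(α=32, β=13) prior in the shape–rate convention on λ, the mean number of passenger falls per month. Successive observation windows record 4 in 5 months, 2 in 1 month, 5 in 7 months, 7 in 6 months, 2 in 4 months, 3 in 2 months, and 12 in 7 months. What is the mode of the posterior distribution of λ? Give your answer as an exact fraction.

Total count: 4 + 2 + 5 + 7 + 2 + 3 + 12 = 35.
Total exposure: 5 + 1 + 7 + 6 + 4 + 2 + 7 = 32 months.
By Gamma–Poisson conjugacy, the posterior is Gamma(α + Σx, β + Σt) = Gamma(32 + 35, 13 + 32) = Gamma(67, 45).
Posterior mode = (α'−1)/β' = 66/45 = 22/15.

22/15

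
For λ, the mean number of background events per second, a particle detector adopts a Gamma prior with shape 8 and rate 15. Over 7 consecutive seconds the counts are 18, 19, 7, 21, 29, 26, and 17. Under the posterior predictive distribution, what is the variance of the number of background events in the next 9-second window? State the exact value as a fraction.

Total count: 18 + 19 + 7 + 21 + 29 + 26 + 17 = 137.
Total exposure: 7 seconds.
Gamma(α, β) with Poisson data over total exposure Σt gives posterior Gamma(α+Σx, β+Σt) = Gamma(145, 22).
The posterior predictive for a window of length T is Negative Binomial with variance T·α'·(β'+T)/β'² = 9·145·31/484 = 40455/484.

40455/484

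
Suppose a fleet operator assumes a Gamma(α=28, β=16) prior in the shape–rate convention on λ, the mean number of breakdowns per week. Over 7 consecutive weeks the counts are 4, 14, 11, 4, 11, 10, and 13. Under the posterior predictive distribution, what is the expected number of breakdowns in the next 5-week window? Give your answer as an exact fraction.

Total count: 4 + 14 + 11 + 4 + 11 + 10 + 13 = 67.
Total exposure: 7 weeks.
Posterior: α' = 28 + 67 = 95, β' = 16 + 7 = 23.
Predictive mean over a 5-week window = T·E[λ|data] = 5·95/23 = 475/23.

475/23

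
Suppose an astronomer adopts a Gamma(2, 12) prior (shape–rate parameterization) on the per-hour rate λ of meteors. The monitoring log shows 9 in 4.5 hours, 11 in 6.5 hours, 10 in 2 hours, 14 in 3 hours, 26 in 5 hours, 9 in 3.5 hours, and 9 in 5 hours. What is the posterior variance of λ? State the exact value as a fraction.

360/6889

Total count: 9 + 11 + 10 + 14 + 26 + 9 + 9 = 88.
Total exposure: 4.5 + 6.5 + 2 + 3 + 5 + 3.5 + 5 = 29.5 hours.
By Gamma–Poisson conjugacy, the posterior is Gamma(α + Σx, β + Σt) = Gamma(2 + 88, 12 + 29.5) = Gamma(90, 83/2).
Posterior variance = α'/β'² = 90/(6889/4) = 360/6889.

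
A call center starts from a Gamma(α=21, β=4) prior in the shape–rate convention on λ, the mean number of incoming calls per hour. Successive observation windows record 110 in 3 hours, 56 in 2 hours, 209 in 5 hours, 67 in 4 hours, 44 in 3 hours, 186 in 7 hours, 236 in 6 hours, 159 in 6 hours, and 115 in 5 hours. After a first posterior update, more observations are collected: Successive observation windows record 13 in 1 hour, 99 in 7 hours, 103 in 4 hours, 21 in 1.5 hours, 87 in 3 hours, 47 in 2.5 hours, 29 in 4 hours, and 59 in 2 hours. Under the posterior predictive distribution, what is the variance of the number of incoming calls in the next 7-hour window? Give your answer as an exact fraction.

18271/100

Total count: 110 + 56 + 209 + 67 + 44 + 186 + 236 + 159 + 115 = 1182.
Total exposure: 3 + 2 + 5 + 4 + 3 + 7 + 6 + 6 + 5 = 41 hours.
After the first batch: Gamma(21 + 1182, 4 + 41) = Gamma(1203, 45).
Total count: 13 + 99 + 103 + 21 + 87 + 47 + 29 + 59 = 458.
Total exposure: 1 + 7 + 4 + 1.5 + 3 + 2.5 + 4 + 2 = 25 hours.
After the second batch: Gamma(1203 + 458, 45 + 25) = Gamma(1661, 70).
The posterior predictive for a window of length T is Negative Binomial with variance T·α'·(β'+T)/β'² = 7·1661·77/4900 = 18271/100.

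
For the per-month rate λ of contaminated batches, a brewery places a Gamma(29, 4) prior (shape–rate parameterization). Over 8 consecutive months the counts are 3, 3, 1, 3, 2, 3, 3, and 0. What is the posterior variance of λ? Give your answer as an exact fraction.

Total count: 3 + 3 + 1 + 3 + 2 + 3 + 3 + 0 = 18.
Total exposure: 8 months.
Posterior: α' = 29 + 18 = 47, β' = 4 + 8 = 12.
Posterior variance = α'/β'² = 47/144.

47/144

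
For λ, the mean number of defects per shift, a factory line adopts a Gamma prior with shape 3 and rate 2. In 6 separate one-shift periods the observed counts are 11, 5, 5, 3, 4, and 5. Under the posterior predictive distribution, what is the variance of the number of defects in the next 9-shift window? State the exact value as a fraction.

Total count: 11 + 5 + 5 + 3 + 4 + 5 = 33.
Total exposure: 6 shifts.
Gamma(α, β) with Poisson data over total exposure Σt gives posterior Gamma(α+Σx, β+Σt) = Gamma(36, 8).
The posterior predictive for a window of length T is Negative Binomial with variance T·α'·(β'+T)/β'² = 9·36·17/64 = 1377/16.

1377/16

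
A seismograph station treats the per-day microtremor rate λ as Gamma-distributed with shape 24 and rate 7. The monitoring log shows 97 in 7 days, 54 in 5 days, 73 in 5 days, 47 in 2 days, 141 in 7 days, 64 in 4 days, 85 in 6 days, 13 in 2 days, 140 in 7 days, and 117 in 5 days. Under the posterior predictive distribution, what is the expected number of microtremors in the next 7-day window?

105

Total count: 97 + 54 + 73 + 47 + 141 + 64 + 85 + 13 + 140 + 117 = 831.
Total exposure: 7 + 5 + 5 + 2 + 7 + 4 + 6 + 2 + 7 + 5 = 50 days.
The Gamma prior is conjugate for the Poisson rate, so λ | data ~ Gamma(24+831, 7+50) = Gamma(855, 57).
Predictive mean over a 7-day window = T·E[λ|data] = 7·855/57 = 105.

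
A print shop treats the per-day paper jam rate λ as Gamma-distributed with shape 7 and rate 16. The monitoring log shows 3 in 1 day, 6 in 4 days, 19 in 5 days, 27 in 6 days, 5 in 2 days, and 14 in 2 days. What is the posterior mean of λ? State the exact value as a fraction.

9/4

Total count: 3 + 6 + 19 + 27 + 5 + 14 = 74.
Total exposure: 1 + 4 + 5 + 6 + 2 + 2 = 20 days.
The Gamma prior is conjugate for the Poisson rate, so λ | data ~ Gamma(7+74, 16+20) = Gamma(81, 36).
Posterior mean = α'/β' = 81/36 = 9/4.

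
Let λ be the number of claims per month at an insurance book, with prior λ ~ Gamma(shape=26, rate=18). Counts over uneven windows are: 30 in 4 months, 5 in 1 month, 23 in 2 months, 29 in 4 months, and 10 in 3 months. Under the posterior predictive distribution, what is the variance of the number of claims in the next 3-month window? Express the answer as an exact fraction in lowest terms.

12915/1024

Total count: 30 + 5 + 23 + 29 + 10 = 97.
Total exposure: 4 + 1 + 2 + 4 + 3 = 14 months.
By Gamma–Poisson conjugacy, the posterior is Gamma(α + Σx, β + Σt) = Gamma(26 + 97, 18 + 14) = Gamma(123, 32).
The posterior predictive for a window of length T is Negative Binomial with variance T·α'·(β'+T)/β'² = 3·123·35/1024 = 12915/1024.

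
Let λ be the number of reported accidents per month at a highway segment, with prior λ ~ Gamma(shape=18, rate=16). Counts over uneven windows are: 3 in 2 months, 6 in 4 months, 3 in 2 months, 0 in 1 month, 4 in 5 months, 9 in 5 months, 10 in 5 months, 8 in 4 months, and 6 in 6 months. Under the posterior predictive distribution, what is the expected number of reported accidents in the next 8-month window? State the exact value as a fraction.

Total count: 3 + 6 + 3 + 0 + 4 + 9 + 10 + 8 + 6 = 49.
Total exposure: 2 + 4 + 2 + 1 + 5 + 5 + 5 + 4 + 6 = 34 months.
The Gamma prior is conjugate for the Poisson rate, so λ | data ~ Gamma(18+49, 16+34) = Gamma(67, 50).
Predictive mean over an 8-month window = T·E[λ|data] = 8·67/50 = 268/25.

268/25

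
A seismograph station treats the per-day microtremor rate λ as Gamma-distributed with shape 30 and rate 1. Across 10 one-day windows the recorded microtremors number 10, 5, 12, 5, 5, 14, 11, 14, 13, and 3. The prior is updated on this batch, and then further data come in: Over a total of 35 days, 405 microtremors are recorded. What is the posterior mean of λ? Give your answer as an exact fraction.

527/46

Total count: 10 + 5 + 12 + 5 + 5 + 14 + 11 + 14 + 13 + 3 = 92.
Total exposure: 10 days.
After the first batch: Gamma(30 + 92, 1 + 10) = Gamma(122, 11).
Total count 405 over total exposure 35 days.
After the second batch: Gamma(122 + 405, 11 + 35) = Gamma(527, 46).
Posterior mean = α'/β' = 527/46.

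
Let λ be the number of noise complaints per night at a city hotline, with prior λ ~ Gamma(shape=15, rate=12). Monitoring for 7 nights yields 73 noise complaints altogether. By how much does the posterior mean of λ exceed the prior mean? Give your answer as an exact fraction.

Total count 73 over total exposure 7 nights.
The Gamma prior is conjugate for the Poisson rate, so λ | data ~ Gamma(15+73, 12+7) = Gamma(88, 19).
Posterior mean = 88/19 = 88/19; prior mean = 15/12 = 5/4. Difference = 88/19 − 5/4 = 257/76.

257/76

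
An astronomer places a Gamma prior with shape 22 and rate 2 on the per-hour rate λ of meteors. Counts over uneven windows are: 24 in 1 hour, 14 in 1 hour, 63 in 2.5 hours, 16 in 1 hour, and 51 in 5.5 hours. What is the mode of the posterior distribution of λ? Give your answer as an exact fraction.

Total count: 24 + 14 + 63 + 16 + 51 = 168.
Total exposure: 1 + 1 + 2.5 + 1 + 5.5 = 11 hours.
By Gamma–Poisson conjugacy, the posterior is Gamma(α + Σx, β + Σt) = Gamma(22 + 168, 2 + 11) = Gamma(190, 13).
Posterior mode = (α'−1)/β' = 189/13.

189/13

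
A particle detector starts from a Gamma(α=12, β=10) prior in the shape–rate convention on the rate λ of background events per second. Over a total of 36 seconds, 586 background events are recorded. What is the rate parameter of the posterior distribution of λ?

46

Total count 586 over total exposure 36 seconds.
Posterior: α' = 12 + 586 = 598, β' = 10 + 36 = 46.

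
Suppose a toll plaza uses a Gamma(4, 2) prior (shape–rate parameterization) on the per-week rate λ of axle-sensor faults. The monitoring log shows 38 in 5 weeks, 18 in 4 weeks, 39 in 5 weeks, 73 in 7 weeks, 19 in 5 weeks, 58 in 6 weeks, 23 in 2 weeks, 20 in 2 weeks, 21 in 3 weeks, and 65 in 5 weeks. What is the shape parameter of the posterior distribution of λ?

Total count: 38 + 18 + 39 + 73 + 19 + 58 + 23 + 20 + 21 + 65 = 374.
Total exposure: 5 + 4 + 5 + 7 + 5 + 6 + 2 + 2 + 3 + 5 = 44 weeks.
Gamma(α, β) with Poisson data over total exposure Σt gives posterior Gamma(α+Σx, β+Σt) = Gamma(378, 46).

378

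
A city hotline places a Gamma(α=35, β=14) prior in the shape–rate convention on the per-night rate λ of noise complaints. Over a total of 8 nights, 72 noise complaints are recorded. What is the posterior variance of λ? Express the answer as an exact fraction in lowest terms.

Total count 72 over total exposure 8 nights.
By Gamma–Poisson conjugacy, the posterior is Gamma(α + Σx, β + Σt) = Gamma(35 + 72, 14 + 8) = Gamma(107, 22).
Posterior variance = α'/β'² = 107/484.

107/484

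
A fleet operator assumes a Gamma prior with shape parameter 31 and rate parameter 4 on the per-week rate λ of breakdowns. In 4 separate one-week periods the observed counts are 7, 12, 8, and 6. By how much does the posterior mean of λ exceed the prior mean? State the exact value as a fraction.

1/4

Total count: 7 + 12 + 8 + 6 = 33.
Total exposure: 4 weeks.
Gamma(α, β) with Poisson data over total exposure Σt gives posterior Gamma(α+Σx, β+Σt) = Gamma(64, 8).
Posterior mean = 64/8 = 8; prior mean = 31/4 = 31/4. Difference = 8 − 31/4 = 1/4.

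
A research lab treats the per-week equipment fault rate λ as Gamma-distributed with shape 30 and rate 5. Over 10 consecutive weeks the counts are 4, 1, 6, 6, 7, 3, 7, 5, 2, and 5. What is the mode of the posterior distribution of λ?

5

Total count: 4 + 1 + 6 + 6 + 7 + 3 + 7 + 5 + 2 + 5 = 46.
Total exposure: 10 weeks.
Gamma(α, β) with Poisson data over total exposure Σt gives posterior Gamma(α+Σx, β+Σt) = Gamma(76, 15).
Posterior mode = (α'−1)/β' = 75/15 = 5.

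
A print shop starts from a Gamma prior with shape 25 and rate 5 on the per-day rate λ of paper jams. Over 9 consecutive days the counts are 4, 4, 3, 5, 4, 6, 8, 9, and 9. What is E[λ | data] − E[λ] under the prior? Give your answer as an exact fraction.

1/2

Total count: 4 + 4 + 3 + 5 + 4 + 6 + 8 + 9 + 9 = 52.
Total exposure: 9 days.
The Gamma prior is conjugate for the Poisson rate, so λ | data ~ Gamma(25+52, 5+9) = Gamma(77, 14).
Posterior mean = 77/14 = 11/2; prior mean = 25/5 = 5. Difference = 11/2 − 5 = 1/2.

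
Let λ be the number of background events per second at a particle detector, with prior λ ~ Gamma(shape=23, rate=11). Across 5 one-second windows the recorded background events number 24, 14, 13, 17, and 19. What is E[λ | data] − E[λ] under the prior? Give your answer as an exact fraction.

Total count: 24 + 14 + 13 + 17 + 19 = 87.
Total exposure: 5 seconds.
Posterior: α' = 23 + 87 = 110, β' = 11 + 5 = 16.
Posterior mean = 110/16 = 55/8; prior mean = 23/11 = 23/11. Difference = 55/8 − 23/11 = 421/88.

421/88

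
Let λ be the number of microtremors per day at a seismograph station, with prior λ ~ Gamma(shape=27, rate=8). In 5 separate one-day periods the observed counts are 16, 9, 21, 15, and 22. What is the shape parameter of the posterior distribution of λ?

Total count: 16 + 9 + 21 + 15 + 22 = 83.
Total exposure: 5 days.
Conjugate update: add total count to the shape and total exposure to the rate, giving Gamma(110, 13).

110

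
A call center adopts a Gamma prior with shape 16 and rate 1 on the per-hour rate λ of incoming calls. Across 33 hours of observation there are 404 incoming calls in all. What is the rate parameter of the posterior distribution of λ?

34

Total count 404 over total exposure 33 hours.
Gamma(α, β) with Poisson data over total exposure Σt gives posterior Gamma(α+Σx, β+Σt) = Gamma(420, 34).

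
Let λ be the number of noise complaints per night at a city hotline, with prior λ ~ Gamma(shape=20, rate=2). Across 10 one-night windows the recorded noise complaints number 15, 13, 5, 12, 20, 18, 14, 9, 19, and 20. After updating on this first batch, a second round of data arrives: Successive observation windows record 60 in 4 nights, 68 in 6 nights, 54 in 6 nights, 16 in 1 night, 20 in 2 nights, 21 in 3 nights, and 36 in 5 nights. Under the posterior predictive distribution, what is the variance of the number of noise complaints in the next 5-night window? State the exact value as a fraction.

96800/1521

Total count: 15 + 13 + 5 + 12 + 20 + 18 + 14 + 9 + 19 + 20 = 145.
Total exposure: 10 nights.
After the first batch: Gamma(20 + 145, 2 + 10) = Gamma(165, 12).
Total count: 60 + 68 + 54 + 16 + 20 + 21 + 36 = 275.
Total exposure: 4 + 6 + 6 + 1 + 2 + 3 + 5 = 27 nights.
After the second batch: Gamma(165 + 275, 12 + 27) = Gamma(440, 39).
The posterior predictive for a window of length T is Negative Binomial with variance T·α'·(β'+T)/β'² = 5·440·44/1521 = 96800/1521.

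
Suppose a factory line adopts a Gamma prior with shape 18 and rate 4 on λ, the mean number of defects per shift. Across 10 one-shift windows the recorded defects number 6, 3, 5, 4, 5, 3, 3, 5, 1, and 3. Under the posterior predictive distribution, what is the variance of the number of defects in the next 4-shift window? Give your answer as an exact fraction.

144/7

Total count: 6 + 3 + 5 + 4 + 5 + 3 + 3 + 5 + 1 + 3 = 38.
Total exposure: 10 shifts.
Conjugate update: add total count to the shape and total exposure to the rate, giving Gamma(56, 14).
The posterior predictive for a window of length T is Negative Binomial with variance T·α'·(β'+T)/β'² = 4·56·18/196 = 144/7.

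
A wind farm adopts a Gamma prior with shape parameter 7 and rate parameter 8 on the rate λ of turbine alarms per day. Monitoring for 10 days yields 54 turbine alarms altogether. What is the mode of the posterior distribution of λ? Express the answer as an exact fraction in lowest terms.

Total count 54 over total exposure 10 days.
Conjugate update: add total count to the shape and total exposure to the rate, giving Gamma(61, 18).
Posterior mode = (α'−1)/β' = 60/18 = 10/3.

10/3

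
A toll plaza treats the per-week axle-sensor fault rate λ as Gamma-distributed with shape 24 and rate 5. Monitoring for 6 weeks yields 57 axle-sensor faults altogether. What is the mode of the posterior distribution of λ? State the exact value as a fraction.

Total count 57 over total exposure 6 weeks.
Conjugate update: add total count to the shape and total exposure to the rate, giving Gamma(81, 11).
Posterior mode = (α'−1)/β' = 80/11.

80/11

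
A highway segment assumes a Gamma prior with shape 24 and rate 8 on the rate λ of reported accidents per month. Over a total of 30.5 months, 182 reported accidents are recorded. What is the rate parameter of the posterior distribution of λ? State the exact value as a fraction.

Total count 182 over total exposure 30.5 months.
Posterior: α' = 24 + 182 = 206, β' = 8 + 30.5 = 77/2.

77/2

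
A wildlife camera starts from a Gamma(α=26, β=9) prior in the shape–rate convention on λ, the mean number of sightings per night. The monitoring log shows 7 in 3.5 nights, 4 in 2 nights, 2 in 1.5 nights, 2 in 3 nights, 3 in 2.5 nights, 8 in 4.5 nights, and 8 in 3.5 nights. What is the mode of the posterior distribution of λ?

Total count: 7 + 4 + 2 + 2 + 3 + 8 + 8 = 34.
Total exposure: 3.5 + 2 + 1.5 + 3 + 2.5 + 4.5 + 3.5 = 20.5 nights.
The Gamma prior is conjugate for the Poisson rate, so λ | data ~ Gamma(26+34, 9+20.5) = Gamma(60, 59/2).
Posterior mode = (α'−1)/β' = 59/(59/2) = 2.

2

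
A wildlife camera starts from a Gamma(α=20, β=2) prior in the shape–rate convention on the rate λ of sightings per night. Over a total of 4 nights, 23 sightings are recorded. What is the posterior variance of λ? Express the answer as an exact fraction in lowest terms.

43/36

Total count 23 over total exposure 4 nights.
Gamma(α, β) with Poisson data over total exposure Σt gives posterior Gamma(α+Σx, β+Σt) = Gamma(43, 6).
Posterior variance = α'/β'² = 43/36.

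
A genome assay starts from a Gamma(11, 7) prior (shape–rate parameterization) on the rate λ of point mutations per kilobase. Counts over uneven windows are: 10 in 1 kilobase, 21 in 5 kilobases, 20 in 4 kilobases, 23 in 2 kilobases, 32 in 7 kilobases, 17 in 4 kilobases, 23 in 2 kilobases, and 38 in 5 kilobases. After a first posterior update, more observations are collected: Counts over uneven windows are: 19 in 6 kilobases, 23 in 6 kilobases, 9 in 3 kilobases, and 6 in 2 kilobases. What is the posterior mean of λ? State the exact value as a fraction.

Total count: 10 + 21 + 20 + 23 + 32 + 17 + 23 + 38 = 184.
Total exposure: 1 + 5 + 4 + 2 + 7 + 4 + 2 + 5 = 30 kilobases.
After the first batch: Gamma(11 + 184, 7 + 30) = Gamma(195, 37).
Total count: 19 + 23 + 9 + 6 = 57.
Total exposure: 6 + 6 + 3 + 2 = 17 kilobases.
After the second batch: Gamma(195 + 57, 37 + 17) = Gamma(252, 54).
Posterior mean = α'/β' = 252/54 = 14/3.

14/3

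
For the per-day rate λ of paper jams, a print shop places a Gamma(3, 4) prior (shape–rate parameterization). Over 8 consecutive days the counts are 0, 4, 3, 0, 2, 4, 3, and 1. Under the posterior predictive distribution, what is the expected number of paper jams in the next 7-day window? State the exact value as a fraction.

35/3

Total count: 0 + 4 + 3 + 0 + 2 + 4 + 3 + 1 = 17.
Total exposure: 8 days.
Posterior: α' = 3 + 17 = 20, β' = 4 + 8 = 12.
Predictive mean over a 7-day window = T·E[λ|data] = 7·20/12 = 35/3.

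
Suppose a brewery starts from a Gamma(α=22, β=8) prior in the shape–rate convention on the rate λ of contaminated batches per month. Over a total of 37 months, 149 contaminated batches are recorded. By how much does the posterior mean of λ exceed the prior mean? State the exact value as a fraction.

Total count 149 over total exposure 37 months.
The Gamma prior is conjugate for the Poisson rate, so λ | data ~ Gamma(22+149, 8+37) = Gamma(171, 45).
Posterior mean = 171/45 = 19/5; prior mean = 22/8 = 11/4. Difference = 19/5 − 11/4 = 21/20.

21/20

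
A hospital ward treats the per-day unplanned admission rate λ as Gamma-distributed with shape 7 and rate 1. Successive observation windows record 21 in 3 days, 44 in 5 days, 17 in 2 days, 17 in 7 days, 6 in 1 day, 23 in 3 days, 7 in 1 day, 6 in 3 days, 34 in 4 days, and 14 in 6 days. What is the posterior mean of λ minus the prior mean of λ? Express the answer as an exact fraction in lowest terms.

Total count: 21 + 44 + 17 + 17 + 6 + 23 + 7 + 6 + 34 + 14 = 189.
Total exposure: 3 + 5 + 2 + 7 + 1 + 3 + 1 + 3 + 4 + 6 = 35 days.
Conjugate update: add total count to the shape and total exposure to the rate, giving Gamma(196, 36).
Posterior mean = 196/36 = 49/9; prior mean = 7/1 = 7. Difference = 49/9 − 7 = -14/9.

-14/9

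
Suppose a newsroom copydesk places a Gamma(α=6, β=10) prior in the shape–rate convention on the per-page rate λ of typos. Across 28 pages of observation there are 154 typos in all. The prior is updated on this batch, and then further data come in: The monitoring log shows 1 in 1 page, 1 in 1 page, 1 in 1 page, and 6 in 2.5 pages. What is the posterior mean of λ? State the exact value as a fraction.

338/87

Total count 154 over total exposure 28 pages.
After the first batch: Gamma(6 + 154, 10 + 28) = Gamma(160, 38).
Total count: 1 + 1 + 1 + 6 = 9.
Total exposure: 1 + 1 + 1 + 2.5 = 5.5 pages.
After the second batch: Gamma(160 + 9, 38 + 5.5) = Gamma(169, 87/2).
Posterior mean = α'/β' = 169/(87/2) = 338/87.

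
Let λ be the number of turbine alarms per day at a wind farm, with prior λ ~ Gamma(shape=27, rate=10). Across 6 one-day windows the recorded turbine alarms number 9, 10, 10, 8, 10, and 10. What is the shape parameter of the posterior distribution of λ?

Total count: 9 + 10 + 10 + 8 + 10 + 10 = 57.
Total exposure: 6 days.
The Gamma prior is conjugate for the Poisson rate, so λ | data ~ Gamma(27+57, 10+6) = Gamma(84, 16).

84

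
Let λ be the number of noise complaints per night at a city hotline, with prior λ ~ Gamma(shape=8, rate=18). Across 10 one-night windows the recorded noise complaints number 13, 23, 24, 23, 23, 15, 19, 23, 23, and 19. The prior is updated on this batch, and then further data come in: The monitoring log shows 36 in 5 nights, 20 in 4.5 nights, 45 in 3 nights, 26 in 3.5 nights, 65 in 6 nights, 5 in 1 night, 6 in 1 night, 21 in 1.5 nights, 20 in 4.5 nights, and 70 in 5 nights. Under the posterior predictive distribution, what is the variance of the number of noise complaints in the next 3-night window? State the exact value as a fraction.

11594/441

Total count: 13 + 23 + 24 + 23 + 23 + 15 + 19 + 23 + 23 + 19 = 205.
Total exposure: 10 nights.
After the first batch: Gamma(8 + 205, 18 + 10) = Gamma(213, 28).
Total count: 36 + 20 + 45 + 26 + 65 + 5 + 6 + 21 + 20 + 70 = 314.
Total exposure: 5 + 4.5 + 3 + 3.5 + 6 + 1 + 1 + 1.5 + 4.5 + 5 = 35 nights.
After the second batch: Gamma(213 + 314, 28 + 35) = Gamma(527, 63).
The posterior predictive for a window of length T is Negative Binomial with variance T·α'·(β'+T)/β'² = 3·527·66/3969 = 11594/441.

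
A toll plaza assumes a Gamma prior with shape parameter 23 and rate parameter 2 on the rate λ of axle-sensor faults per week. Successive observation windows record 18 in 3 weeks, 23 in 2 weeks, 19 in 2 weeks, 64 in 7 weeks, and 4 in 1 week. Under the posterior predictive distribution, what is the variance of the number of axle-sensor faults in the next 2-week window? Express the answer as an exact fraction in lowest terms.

5738/289

Total count: 18 + 23 + 19 + 64 + 4 = 128.
Total exposure: 3 + 2 + 2 + 7 + 1 = 15 weeks.
Gamma(α, β) with Poisson data over total exposure Σt gives posterior Gamma(α+Σx, β+Σt) = Gamma(151, 17).
The posterior predictive for a window of length T is Negative Binomial with variance T·α'·(β'+T)/β'² = 2·151·19/289 = 5738/289.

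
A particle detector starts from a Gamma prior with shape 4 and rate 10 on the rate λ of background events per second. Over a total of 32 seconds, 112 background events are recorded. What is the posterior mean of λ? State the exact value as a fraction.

58/21

Total count 112 over total exposure 32 seconds.
By Gamma–Poisson conjugacy, the posterior is Gamma(α + Σx, β + Σt) = Gamma(4 + 112, 10 + 32) = Gamma(116, 42).
Posterior mean = α'/β' = 116/42 = 58/21.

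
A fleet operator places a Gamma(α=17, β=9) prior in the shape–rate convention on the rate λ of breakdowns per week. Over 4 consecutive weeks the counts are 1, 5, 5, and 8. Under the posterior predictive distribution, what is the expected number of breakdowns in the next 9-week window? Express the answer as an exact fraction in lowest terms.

324/13

Total count: 1 + 5 + 5 + 8 = 19.
Total exposure: 4 weeks.
Conjugate update: add total count to the shape and total exposure to the rate, giving Gamma(36, 13).
Predictive mean over a 9-week window = T·E[λ|data] = 9·36/13 = 324/13.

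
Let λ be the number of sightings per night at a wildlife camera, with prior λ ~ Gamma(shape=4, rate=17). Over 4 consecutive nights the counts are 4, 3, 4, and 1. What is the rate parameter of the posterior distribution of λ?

Total count: 4 + 3 + 4 + 1 = 12.
Total exposure: 4 nights.
Conjugate update: add total count to the shape and total exposure to the rate, giving Gamma(16, 21).

21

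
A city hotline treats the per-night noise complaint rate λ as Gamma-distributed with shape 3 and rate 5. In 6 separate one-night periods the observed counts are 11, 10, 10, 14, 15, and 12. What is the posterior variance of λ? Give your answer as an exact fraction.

75/121

Total count: 11 + 10 + 10 + 14 + 15 + 12 = 72.
Total exposure: 6 nights.
The Gamma prior is conjugate for the Poisson rate, so λ | data ~ Gamma(3+72, 5+6) = Gamma(75, 11).
Posterior variance = α'/β'² = 75/121.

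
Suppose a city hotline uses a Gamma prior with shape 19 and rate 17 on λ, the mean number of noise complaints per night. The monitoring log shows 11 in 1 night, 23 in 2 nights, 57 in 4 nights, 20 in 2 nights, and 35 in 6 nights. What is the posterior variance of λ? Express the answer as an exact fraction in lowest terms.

165/1024

Total count: 11 + 23 + 57 + 20 + 35 = 146.
Total exposure: 1 + 2 + 4 + 2 + 6 = 15 nights.
Gamma(α, β) with Poisson data over total exposure Σt gives posterior Gamma(α+Σx, β+Σt) = Gamma(165, 32).
Posterior variance = α'/β'² = 165/1024.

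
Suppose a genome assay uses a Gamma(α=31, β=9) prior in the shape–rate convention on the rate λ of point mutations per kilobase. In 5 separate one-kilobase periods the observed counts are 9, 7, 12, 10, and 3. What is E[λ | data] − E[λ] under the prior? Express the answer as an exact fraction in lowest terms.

107/63

Total count: 9 + 7 + 12 + 10 + 3 = 41.
Total exposure: 5 kilobases.
The Gamma prior is conjugate for the Poisson rate, so λ | data ~ Gamma(31+41, 9+5) = Gamma(72, 14).
Posterior mean = 72/14 = 36/7; prior mean = 31/9 = 31/9. Difference = 36/7 − 31/9 = 107/63.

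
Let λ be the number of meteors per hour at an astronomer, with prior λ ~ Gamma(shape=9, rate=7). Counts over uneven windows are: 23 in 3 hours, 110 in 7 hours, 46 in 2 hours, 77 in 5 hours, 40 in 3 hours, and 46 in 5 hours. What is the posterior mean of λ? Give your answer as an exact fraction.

Total count: 23 + 110 + 46 + 77 + 40 + 46 = 342.
Total exposure: 3 + 7 + 2 + 5 + 3 + 5 = 25 hours.
The Gamma prior is conjugate for the Poisson rate, so λ | data ~ Gamma(9+342, 7+25) = Gamma(351, 32).
Posterior mean = α'/β' = 351/32.

351/32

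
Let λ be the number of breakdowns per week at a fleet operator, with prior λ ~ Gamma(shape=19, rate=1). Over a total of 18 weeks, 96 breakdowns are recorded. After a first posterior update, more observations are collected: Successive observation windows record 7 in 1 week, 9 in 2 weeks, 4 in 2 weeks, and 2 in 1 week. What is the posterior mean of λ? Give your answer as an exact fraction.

137/25

Total count 96 over total exposure 18 weeks.
After the first batch: Gamma(19 + 96, 1 + 18) = Gamma(115, 19).
Total count: 7 + 9 + 4 + 2 = 22.
Total exposure: 1 + 2 + 2 + 1 = 6 weeks.
After the second batch: Gamma(115 + 22, 19 + 6) = Gamma(137, 25).
Posterior mean = α'/β' = 137/25.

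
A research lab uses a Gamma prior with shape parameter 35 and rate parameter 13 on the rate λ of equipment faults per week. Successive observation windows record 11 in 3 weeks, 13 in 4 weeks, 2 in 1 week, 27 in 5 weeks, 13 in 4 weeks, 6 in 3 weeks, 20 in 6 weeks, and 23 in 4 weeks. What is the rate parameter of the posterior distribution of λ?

43

Total count: 11 + 13 + 2 + 27 + 13 + 6 + 20 + 23 = 115.
Total exposure: 3 + 4 + 1 + 5 + 4 + 3 + 6 + 4 = 30 weeks.
The Gamma prior is conjugate for the Poisson rate, so λ | data ~ Gamma(35+115, 13+30) = Gamma(150, 43).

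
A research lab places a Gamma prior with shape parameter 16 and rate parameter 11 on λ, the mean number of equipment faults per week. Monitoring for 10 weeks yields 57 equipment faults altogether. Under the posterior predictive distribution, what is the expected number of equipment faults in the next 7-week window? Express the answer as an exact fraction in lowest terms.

Total count 57 over total exposure 10 weeks.
Gamma(α, β) with Poisson data over total exposure Σt gives posterior Gamma(α+Σx, β+Σt) = Gamma(73, 21).
Predictive mean over a 7-week window = T·E[λ|data] = 7·73/21 = 73/3.

73/3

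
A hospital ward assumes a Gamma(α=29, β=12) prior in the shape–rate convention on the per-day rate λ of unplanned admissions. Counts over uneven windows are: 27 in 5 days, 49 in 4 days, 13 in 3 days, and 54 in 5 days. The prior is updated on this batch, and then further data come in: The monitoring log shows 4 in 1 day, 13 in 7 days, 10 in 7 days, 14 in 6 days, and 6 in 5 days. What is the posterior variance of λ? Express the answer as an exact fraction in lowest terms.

219/3025

Total count: 27 + 49 + 13 + 54 = 143.
Total exposure: 5 + 4 + 3 + 5 = 17 days.
After the first batch: Gamma(29 + 143, 12 + 17) = Gamma(172, 29).
Total count: 4 + 13 + 10 + 14 + 6 = 47.
Total exposure: 1 + 7 + 7 + 6 + 5 = 26 days.
After the second batch: Gamma(172 + 47, 29 + 26) = Gamma(219, 55).
Posterior variance = α'/β'² = 219/3025.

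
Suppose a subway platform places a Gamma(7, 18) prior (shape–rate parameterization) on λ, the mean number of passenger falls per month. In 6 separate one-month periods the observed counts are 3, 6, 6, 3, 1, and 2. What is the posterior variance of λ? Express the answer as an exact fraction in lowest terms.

7/144

Total count: 3 + 6 + 6 + 3 + 1 + 2 = 21.
Total exposure: 6 months.
The Gamma prior is conjugate for the Poisson rate, so λ | data ~ Gamma(7+21, 18+6) = Gamma(28, 24).
Posterior variance = α'/β'² = 28/576 = 7/144.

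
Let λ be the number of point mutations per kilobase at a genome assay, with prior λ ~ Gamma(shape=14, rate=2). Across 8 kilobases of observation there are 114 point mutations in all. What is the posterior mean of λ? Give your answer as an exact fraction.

Total count 114 over total exposure 8 kilobases.
Gamma(α, β) with Poisson data over total exposure Σt gives posterior Gamma(α+Σx, β+Σt) = Gamma(128, 10).
Posterior mean = α'/β' = 128/10 = 64/5.

64/5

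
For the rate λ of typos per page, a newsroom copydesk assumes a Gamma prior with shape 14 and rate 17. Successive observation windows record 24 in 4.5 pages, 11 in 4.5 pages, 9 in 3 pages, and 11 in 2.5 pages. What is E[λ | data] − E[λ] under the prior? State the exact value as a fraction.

488/357

Total count: 24 + 11 + 9 + 11 = 55.
Total exposure: 4.5 + 4.5 + 3 + 2.5 = 14.5 pages.
The Gamma prior is conjugate for the Poisson rate, so λ | data ~ Gamma(14+55, 17+14.5) = Gamma(69, 63/2).
Posterior mean = 69/(63/2) = 46/21; prior mean = 14/17 = 14/17. Difference = 46/21 − 14/17 = 488/357.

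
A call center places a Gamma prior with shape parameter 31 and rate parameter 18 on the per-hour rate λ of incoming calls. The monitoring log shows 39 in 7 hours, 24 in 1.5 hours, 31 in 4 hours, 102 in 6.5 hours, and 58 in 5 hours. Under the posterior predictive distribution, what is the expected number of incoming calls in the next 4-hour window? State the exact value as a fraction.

Total count: 39 + 24 + 31 + 102 + 58 = 254.
Total exposure: 7 + 1.5 + 4 + 6.5 + 5 = 24 hours.
The Gamma prior is conjugate for the Poisson rate, so λ | data ~ Gamma(31+254, 18+24) = Gamma(285, 42).
Predictive mean over a 4-hour window = T·E[λ|data] = 4·285/42 = 190/7.

190/7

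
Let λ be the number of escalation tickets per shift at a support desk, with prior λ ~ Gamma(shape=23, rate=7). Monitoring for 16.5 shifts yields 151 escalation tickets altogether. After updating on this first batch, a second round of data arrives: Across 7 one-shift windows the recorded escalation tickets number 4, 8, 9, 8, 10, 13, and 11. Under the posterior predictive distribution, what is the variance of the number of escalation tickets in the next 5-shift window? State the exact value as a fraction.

Total count 151 over total exposure 16.5 shifts.
After the first batch: Gamma(23 + 151, 7 + 16.5) = Gamma(174, 47/2).
Total count: 4 + 8 + 9 + 8 + 10 + 13 + 11 = 63.
Total exposure: 7 shifts.
After the second batch: Gamma(174 + 63, 47/2 + 7) = Gamma(237, 61/2).
The posterior predictive for a window of length T is Negative Binomial with variance T·α'·(β'+T)/β'² = 5·237·(71/2)/(3721/4) = 168270/3721.

168270/3721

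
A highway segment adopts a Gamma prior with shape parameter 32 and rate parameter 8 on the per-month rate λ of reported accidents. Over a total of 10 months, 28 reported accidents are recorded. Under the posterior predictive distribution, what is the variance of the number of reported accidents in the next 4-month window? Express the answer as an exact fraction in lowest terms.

440/27

Total count 28 over total exposure 10 months.
Conjugate update: add total count to the shape and total exposure to the rate, giving Gamma(60, 18).
The posterior predictive for a window of length T is Negative Binomial with variance T·α'·(β'+T)/β'² = 4·60·22/324 = 440/27.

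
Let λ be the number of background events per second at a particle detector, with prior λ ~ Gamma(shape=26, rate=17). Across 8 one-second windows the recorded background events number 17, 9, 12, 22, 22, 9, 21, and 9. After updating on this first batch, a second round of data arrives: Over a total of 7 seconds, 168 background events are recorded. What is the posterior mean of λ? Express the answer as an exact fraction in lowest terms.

Total count: 17 + 9 + 12 + 22 + 22 + 9 + 21 + 9 = 121.
Total exposure: 8 seconds.
After the first batch: Gamma(26 + 121, 17 + 8) = Gamma(147, 25).
Total count 168 over total exposure 7 seconds.
After the second batch: Gamma(147 + 168, 25 + 7) = Gamma(315, 32).
Posterior mean = α'/β' = 315/32.

315/32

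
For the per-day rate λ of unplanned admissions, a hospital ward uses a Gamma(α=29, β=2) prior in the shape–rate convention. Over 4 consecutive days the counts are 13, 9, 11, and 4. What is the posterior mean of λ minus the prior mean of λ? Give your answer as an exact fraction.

Total count: 13 + 9 + 11 + 4 = 37.
Total exposure: 4 days.
By Gamma–Poisson conjugacy, the posterior is Gamma(α + Σx, β + Σt) = Gamma(29 + 37, 2 + 4) = Gamma(66, 6).
Posterior mean = 66/6 = 11; prior mean = 29/2 = 29/2. Difference = 11 − 29/2 = -7/2.

-7/2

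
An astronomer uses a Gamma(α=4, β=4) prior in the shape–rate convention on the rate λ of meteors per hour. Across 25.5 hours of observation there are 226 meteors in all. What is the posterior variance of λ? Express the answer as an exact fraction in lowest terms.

Total count 226 over total exposure 25.5 hours.
Gamma(α, β) with Poisson data over total exposure Σt gives posterior Gamma(α+Σx, β+Σt) = Gamma(230, 59/2).
Posterior variance = α'/β'² = 230/(3481/4) = 920/3481.

920/3481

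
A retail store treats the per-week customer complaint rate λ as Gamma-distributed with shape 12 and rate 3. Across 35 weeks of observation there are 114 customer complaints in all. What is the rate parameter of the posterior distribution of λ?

Total count 114 over total exposure 35 weeks.
Conjugate update: add total count to the shape and total exposure to the rate, giving Gamma(126, 38).

38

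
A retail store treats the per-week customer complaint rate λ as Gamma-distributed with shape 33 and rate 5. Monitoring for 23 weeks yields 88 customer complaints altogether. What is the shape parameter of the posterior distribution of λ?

Total count 88 over total exposure 23 weeks.
Posterior: α' = 33 + 88 = 121, β' = 5 + 23 = 28.

121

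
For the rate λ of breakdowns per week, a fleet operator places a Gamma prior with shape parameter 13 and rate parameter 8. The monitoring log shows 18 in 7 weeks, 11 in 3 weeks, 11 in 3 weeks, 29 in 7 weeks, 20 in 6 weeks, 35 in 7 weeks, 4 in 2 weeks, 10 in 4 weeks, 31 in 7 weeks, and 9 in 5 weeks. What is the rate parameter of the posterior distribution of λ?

Total count: 18 + 11 + 11 + 29 + 20 + 35 + 4 + 10 + 31 + 9 = 178.
Total exposure: 7 + 3 + 3 + 7 + 6 + 7 + 2 + 4 + 7 + 5 = 51 weeks.
The Gamma prior is conjugate for the Poisson rate, so λ | data ~ Gamma(13+178, 8+51) = Gamma(191, 59).

59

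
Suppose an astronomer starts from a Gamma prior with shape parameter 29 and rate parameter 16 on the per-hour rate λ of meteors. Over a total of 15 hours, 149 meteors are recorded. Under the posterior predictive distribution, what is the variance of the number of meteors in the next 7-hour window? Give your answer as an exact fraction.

Total count 149 over total exposure 15 hours.
Conjugate update: add total count to the shape and total exposure to the rate, giving Gamma(178, 31).
The posterior predictive for a window of length T is Negative Binomial with variance T·α'·(β'+T)/β'² = 7·178·38/961 = 47348/961.

47348/961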